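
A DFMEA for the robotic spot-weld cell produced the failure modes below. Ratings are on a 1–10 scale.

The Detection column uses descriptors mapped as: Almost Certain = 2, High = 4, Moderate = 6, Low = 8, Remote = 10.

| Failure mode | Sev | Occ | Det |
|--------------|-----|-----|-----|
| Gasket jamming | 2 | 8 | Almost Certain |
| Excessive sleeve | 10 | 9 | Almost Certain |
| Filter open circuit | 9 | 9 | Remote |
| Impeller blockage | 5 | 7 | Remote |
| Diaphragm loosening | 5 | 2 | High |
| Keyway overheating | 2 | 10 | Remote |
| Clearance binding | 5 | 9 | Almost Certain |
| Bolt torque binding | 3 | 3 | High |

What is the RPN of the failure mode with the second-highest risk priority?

350

RPN = Severity × Occurrence × Detection:
  Gasket jamming: 2 × 8 × 2 = 32
  Excessive sleeve: 10 × 9 × 2 = 180
  Filter open circuit: 9 × 9 × 10 = 810
  Impeller blockage: 5 × 7 × 10 = 350
  Diaphragm loosening: 5 × 2 × 4 = 40
  Keyway overheating: 2 × 10 × 10 = 200
  Clearance binding: 5 × 9 × 2 = 90
  Bolt torque binding: 3 × 3 × 4 = 36
Sorted descending: 810, 350, 200, 180, 90, 40, 36, 32.
The second-highest RPN is 350 (Impeller blockage).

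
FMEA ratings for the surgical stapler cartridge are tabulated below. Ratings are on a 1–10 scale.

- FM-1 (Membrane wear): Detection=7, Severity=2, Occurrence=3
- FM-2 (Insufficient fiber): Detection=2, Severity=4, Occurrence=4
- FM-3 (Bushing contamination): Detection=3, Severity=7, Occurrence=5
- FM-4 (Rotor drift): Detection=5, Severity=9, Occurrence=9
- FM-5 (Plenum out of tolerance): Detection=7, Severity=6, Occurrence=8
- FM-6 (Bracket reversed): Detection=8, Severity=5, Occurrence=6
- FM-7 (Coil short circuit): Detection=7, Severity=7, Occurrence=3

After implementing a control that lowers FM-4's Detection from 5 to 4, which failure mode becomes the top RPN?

RPN = Severity × Occurrence × Detection:
  FM-1: 2 × 3 × 7 = 42
  FM-2: 4 × 4 × 2 = 32
  FM-3: 7 × 5 × 3 = 105
  FM-4: 9 × 9 × 5 = 405
  FM-5: 6 × 8 × 7 = 336
  FM-6: 5 × 6 × 8 = 240
  FM-7: 7 × 3 × 7 = 147
After action: FM-4 → 9 × 9 × 4 = 324.
Revised RPNs: FM-5=336, FM-4=324, FM-6=240, FM-7=147, FM-3=105, FM-1=42, FM-2=32.
Highest is now FM-5 (336).

FM-5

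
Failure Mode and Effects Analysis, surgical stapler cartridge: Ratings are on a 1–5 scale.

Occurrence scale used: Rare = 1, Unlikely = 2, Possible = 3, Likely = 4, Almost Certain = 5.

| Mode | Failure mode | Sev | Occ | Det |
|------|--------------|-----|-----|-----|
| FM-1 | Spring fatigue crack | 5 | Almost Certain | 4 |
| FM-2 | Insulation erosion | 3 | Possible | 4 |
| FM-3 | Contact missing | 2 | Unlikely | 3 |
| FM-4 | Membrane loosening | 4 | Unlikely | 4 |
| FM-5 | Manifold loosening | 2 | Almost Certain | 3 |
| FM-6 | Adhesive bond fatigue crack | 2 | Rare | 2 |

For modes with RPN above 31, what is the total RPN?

RPN = Severity × Occurrence × Detection:
  FM-1: 5 × 5 × 4 = 100
  FM-2: 3 × 3 × 4 = 36
  FM-3: 2 × 2 × 3 = 12
  FM-4: 4 × 2 × 4 = 32
  FM-5: 2 × 5 × 3 = 30
  FM-6: 2 × 1 × 2 = 4
RPN > 31: FM-1 (100), FM-2 (36), FM-4 (32).
Sum: 100 + 36 + 32 = 168.

168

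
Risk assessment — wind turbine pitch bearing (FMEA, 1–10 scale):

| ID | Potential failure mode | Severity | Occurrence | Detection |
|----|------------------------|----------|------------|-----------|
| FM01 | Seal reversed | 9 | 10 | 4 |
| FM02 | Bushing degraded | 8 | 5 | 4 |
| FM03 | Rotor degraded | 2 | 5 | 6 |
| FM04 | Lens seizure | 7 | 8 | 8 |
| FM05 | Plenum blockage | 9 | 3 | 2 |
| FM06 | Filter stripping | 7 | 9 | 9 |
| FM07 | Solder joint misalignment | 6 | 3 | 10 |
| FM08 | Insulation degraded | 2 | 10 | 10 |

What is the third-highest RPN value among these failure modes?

RPN = Severity × Occurrence × Detection:
  FM01: 9 × 10 × 4 = 360
  FM02: 8 × 5 × 4 = 160
  FM03: 2 × 5 × 6 = 60
  FM04: 7 × 8 × 8 = 448
  FM05: 9 × 3 × 2 = 54
  FM06: 7 × 9 × 9 = 567
  FM07: 6 × 3 × 10 = 180
  FM08: 2 × 10 × 10 = 200
Sorted descending: 567, 448, 360, 200, 180, 160, 60, 54.
The third-highest RPN is 360 (FM01).

360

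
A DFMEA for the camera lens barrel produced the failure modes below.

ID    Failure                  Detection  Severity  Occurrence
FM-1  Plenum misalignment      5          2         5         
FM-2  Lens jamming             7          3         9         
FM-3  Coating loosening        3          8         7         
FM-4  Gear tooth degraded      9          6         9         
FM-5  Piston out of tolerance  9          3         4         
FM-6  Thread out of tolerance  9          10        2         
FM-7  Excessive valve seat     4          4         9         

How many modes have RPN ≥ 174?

3

RPN = Severity × Occurrence × Detection:
  FM-1: 2 × 5 × 5 = 50
  FM-2: 3 × 9 × 7 = 189
  FM-3: 8 × 7 × 3 = 168
  FM-4: 6 × 9 × 9 = 486
  FM-5: 3 × 4 × 9 = 108
  FM-6: 10 × 2 × 9 = 180
  FM-7: 4 × 9 × 4 = 144
Modes with RPN ≥ 174: FM-2 (189), FM-4 (486), FM-6 (180) → 3.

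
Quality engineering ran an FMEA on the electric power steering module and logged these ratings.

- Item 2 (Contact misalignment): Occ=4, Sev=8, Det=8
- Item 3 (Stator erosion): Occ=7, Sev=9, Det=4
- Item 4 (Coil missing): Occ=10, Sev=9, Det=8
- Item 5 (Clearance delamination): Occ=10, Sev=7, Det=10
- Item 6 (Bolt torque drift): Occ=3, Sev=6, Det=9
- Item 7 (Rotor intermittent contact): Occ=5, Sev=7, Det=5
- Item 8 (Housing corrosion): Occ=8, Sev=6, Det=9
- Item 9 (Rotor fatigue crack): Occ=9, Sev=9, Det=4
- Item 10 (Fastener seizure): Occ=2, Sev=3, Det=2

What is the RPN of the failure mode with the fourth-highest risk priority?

RPN = Severity × Occurrence × Detection:
  Item 2: 8 × 4 × 8 = 256
  Item 3: 9 × 7 × 4 = 252
  Item 4: 9 × 10 × 8 = 720
  Item 5: 7 × 10 × 10 = 700
  Item 6: 6 × 3 × 9 = 162
  Item 7: 7 × 5 × 5 = 175
  Item 8: 6 × 8 × 9 = 432
  Item 9: 9 × 9 × 4 = 324
  Item 10: 3 × 2 × 2 = 12
Sorted descending: 720, 700, 432, 324, 256, 252, 175, 162, 12.
The fourth-highest RPN is 324 (Item 9).

324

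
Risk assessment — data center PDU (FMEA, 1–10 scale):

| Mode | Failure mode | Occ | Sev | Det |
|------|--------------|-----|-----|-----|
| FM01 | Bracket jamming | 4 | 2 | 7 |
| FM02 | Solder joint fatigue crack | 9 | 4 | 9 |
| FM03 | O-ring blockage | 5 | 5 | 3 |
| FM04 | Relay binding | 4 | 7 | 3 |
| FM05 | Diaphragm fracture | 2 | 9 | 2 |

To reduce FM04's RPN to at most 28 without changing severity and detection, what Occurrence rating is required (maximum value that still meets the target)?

1

FM04: S=7, O=4, D=3 → current RPN = 84.
Fixed product = 21. Need 21 × O ≤ 28, so O ≤ 28/21 = 1.33.
Maximum integer Occurrence rating = 1 (gives RPN 21; O=2 would give 42 > 28).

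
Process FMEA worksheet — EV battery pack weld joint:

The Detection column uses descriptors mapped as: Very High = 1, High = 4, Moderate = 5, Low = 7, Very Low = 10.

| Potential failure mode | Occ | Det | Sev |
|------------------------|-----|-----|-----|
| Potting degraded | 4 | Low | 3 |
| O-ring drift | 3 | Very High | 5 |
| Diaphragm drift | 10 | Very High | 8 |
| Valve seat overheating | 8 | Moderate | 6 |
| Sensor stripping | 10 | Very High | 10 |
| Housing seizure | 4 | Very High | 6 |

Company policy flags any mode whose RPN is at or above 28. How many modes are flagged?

RPN = Severity × Occurrence × Detection:
  Potting degraded: 3 × 4 × 7 = 84
  O-ring drift: 5 × 3 × 1 = 15
  Diaphragm drift: 8 × 10 × 1 = 80
  Valve seat overheating: 6 × 8 × 5 = 240
  Sensor stripping: 10 × 10 × 1 = 100
  Housing seizure: 6 × 4 × 1 = 24
Modes with RPN ≥ 28: Potting degraded (84), Diaphragm drift (80), Valve seat overheating (240), Sensor stripping (100) → 4.

4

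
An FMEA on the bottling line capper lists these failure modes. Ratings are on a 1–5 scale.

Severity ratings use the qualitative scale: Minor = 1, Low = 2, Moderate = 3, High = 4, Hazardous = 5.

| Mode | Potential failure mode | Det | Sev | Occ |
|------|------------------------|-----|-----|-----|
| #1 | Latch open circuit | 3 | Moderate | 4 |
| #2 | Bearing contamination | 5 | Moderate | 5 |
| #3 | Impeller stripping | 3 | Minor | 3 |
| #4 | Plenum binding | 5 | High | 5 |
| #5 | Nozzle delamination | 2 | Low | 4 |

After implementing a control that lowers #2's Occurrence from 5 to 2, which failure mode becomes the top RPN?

#4

RPN = Severity × Occurrence × Detection:
  #1: 3 × 4 × 3 = 36
  #2: 3 × 5 × 5 = 75
  #3: 1 × 3 × 3 = 9
  #4: 4 × 5 × 5 = 100
  #5: 2 × 4 × 2 = 16
After action: #2 → 3 × 2 × 5 = 30.
Revised RPNs: #4=100, #1=36, #2=30, #5=16, #3=9.
Highest is now #4 (100).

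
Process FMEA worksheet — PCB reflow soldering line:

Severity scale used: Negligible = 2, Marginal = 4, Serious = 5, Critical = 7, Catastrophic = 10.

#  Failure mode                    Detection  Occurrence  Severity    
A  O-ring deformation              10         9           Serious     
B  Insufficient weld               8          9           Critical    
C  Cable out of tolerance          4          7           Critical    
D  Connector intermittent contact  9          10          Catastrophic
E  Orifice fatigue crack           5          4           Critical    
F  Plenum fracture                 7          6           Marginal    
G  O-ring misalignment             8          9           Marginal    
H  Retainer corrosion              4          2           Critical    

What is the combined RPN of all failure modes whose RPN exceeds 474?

1404

RPN = Severity × Occurrence × Detection:
  A: 5 × 9 × 10 = 450
  B: 7 × 9 × 8 = 504
  C: 7 × 7 × 4 = 196
  D: 10 × 10 × 9 = 900
  E: 7 × 4 × 5 = 140
  F: 4 × 6 × 7 = 168
  G: 4 × 9 × 8 = 288
  H: 7 × 2 × 4 = 56
RPN > 474: B (504), D (900).
Sum: 504 + 900 = 1404.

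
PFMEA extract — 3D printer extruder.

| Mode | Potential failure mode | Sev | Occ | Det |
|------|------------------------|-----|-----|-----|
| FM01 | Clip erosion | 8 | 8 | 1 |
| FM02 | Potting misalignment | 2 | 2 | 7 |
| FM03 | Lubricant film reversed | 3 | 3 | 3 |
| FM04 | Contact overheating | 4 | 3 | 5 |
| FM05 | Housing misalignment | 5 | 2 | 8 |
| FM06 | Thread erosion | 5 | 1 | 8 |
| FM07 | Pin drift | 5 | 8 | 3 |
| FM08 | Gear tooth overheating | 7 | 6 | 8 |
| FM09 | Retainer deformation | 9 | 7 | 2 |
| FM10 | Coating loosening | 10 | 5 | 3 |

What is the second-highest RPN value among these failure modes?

RPN = Severity × Occurrence × Detection:
  FM01: 8 × 8 × 1 = 64
  FM02: 2 × 2 × 7 = 28
  FM03: 3 × 3 × 3 = 27
  FM04: 4 × 3 × 5 = 60
  FM05: 5 × 2 × 8 = 80
  FM06: 5 × 1 × 8 = 40
  FM07: 5 × 8 × 3 = 120
  FM08: 7 × 6 × 8 = 336
  FM09: 9 × 7 × 2 = 126
  FM10: 10 × 5 × 3 = 150
Sorted descending: 336, 150, 126, 120, 80, 64, 60, 40, 28, 27.
The second-highest RPN is 150 (FM10).

150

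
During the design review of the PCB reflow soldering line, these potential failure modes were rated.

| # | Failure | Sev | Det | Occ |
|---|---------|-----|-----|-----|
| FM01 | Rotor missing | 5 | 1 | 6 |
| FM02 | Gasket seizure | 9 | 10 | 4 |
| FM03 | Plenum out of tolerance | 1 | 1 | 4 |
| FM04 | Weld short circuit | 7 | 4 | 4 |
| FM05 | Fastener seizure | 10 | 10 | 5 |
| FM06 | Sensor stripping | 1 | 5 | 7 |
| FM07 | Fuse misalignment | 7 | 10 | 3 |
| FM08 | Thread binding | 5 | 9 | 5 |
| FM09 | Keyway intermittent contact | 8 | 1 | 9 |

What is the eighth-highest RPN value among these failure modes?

30

RPN = Severity × Occurrence × Detection:
  FM01: 5 × 6 × 1 = 30
  FM02: 9 × 4 × 10 = 360
  FM03: 1 × 4 × 1 = 4
  FM04: 7 × 4 × 4 = 112
  FM05: 10 × 5 × 10 = 500
  FM06: 1 × 7 × 5 = 35
  FM07: 7 × 3 × 10 = 210
  FM08: 5 × 5 × 9 = 225
  FM09: 8 × 9 × 1 = 72
Sorted descending: 500, 360, 225, 210, 112, 72, 35, 30, 4.
The eighth-highest RPN is 30 (FM01).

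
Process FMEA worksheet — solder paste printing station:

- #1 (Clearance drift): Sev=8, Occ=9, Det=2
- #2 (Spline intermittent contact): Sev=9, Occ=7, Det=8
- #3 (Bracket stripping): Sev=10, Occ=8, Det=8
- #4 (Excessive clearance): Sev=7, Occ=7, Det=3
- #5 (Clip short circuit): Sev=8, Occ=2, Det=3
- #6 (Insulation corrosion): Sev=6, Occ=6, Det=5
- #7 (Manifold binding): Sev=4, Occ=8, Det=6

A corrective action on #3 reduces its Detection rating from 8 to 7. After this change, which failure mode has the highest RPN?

RPN = Severity × Occurrence × Detection:
  #1: 8 × 9 × 2 = 144
  #2: 9 × 7 × 8 = 504
  #3: 10 × 8 × 8 = 640
  #4: 7 × 7 × 3 = 147
  #5: 8 × 2 × 3 = 48
  #6: 6 × 6 × 5 = 180
  #7: 4 × 8 × 6 = 192
After action: #3 → 10 × 8 × 7 = 560.
Revised RPNs: #3=560, #2=504, #7=192, #6=180, #4=147, #1=144, #5=48.
Highest is now #3 (560).

#3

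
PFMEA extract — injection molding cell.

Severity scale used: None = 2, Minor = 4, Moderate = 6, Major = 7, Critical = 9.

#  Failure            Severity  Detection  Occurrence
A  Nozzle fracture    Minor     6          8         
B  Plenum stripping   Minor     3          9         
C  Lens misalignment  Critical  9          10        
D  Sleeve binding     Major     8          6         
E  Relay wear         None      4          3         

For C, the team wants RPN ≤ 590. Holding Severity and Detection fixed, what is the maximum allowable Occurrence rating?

7

C: S=9, O=10, D=9 → current RPN = 810.
Fixed product = 81. Need 81 × O ≤ 590, so O ≤ 590/81 = 7.28.
Maximum integer Occurrence rating = 7 (gives RPN 567; O=8 would give 648 > 590).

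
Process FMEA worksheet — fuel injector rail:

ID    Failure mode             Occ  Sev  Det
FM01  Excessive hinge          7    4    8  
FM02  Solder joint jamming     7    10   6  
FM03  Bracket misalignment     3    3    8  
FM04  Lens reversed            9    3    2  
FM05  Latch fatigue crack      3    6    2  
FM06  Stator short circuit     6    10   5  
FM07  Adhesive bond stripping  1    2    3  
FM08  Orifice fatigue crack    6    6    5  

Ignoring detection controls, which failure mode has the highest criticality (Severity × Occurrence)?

FM02

Criticality = Severity × Occurrence:
  FM01: 4 × 7 = 28
  FM02: 10 × 7 = 70
  FM03: 3 × 3 = 9
  FM04: 3 × 9 = 27
  FM05: 6 × 3 = 18
  FM06: 10 × 6 = 60
  FM07: 2 × 1 = 2
  FM08: 6 × 6 = 36
Highest criticality is 70 → FM02.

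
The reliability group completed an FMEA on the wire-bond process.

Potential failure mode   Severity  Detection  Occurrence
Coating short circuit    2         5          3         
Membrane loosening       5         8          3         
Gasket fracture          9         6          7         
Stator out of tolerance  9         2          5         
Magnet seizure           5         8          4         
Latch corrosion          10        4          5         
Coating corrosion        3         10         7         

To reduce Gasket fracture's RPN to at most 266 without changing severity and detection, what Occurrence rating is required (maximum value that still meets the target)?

4

Gasket fracture: S=9, O=7, D=6 → current RPN = 378.
Fixed product = 54. Need 54 × O ≤ 266, so O ≤ 266/54 = 4.93.
Maximum integer Occurrence rating = 4 (gives RPN 216; O=5 would give 270 > 266).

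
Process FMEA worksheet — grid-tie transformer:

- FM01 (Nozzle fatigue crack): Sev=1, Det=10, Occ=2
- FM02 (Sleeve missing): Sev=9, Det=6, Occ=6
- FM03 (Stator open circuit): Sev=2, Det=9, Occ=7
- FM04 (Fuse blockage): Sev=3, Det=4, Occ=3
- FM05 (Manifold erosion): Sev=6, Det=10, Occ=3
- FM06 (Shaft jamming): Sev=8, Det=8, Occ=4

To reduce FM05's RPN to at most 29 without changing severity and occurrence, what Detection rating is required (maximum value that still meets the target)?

FM05: S=6, O=3, D=10 → current RPN = 180.
Fixed product = 18. Need 18 × D ≤ 29, so D ≤ 29/18 = 1.61.
Maximum integer Detection rating = 1 (gives RPN 18; D=2 would give 36 > 29).

1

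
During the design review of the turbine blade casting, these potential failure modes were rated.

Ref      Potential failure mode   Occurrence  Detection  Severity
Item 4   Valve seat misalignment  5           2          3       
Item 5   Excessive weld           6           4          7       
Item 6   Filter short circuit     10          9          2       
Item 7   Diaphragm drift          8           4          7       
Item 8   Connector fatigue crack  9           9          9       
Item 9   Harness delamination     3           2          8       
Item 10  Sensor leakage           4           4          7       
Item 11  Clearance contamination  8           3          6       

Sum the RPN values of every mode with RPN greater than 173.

1133

RPN = Severity × Occurrence × Detection:
  Item 4: 3 × 5 × 2 = 30
  Item 5: 7 × 6 × 4 = 168
  Item 6: 2 × 10 × 9 = 180
  Item 7: 7 × 8 × 4 = 224
  Item 8: 9 × 9 × 9 = 729
  Item 9: 8 × 3 × 2 = 48
  Item 10: 7 × 4 × 4 = 112
  Item 11: 6 × 8 × 3 = 144
RPN > 173: Item 6 (180), Item 7 (224), Item 8 (729).
Sum: 180 + 224 + 729 = 1133.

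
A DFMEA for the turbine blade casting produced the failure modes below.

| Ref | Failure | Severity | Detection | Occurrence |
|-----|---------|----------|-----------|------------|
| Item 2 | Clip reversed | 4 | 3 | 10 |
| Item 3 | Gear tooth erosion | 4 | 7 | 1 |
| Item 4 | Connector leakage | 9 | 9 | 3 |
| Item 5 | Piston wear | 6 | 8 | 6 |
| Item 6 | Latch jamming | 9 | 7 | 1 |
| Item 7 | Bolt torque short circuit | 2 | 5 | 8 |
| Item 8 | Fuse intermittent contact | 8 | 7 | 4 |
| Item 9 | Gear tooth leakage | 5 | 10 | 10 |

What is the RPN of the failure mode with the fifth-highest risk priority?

RPN = Severity × Occurrence × Detection:
  Item 2: 4 × 10 × 3 = 120
  Item 3: 4 × 1 × 7 = 28
  Item 4: 9 × 3 × 9 = 243
  Item 5: 6 × 6 × 8 = 288
  Item 6: 9 × 1 × 7 = 63
  Item 7: 2 × 8 × 5 = 80
  Item 8: 8 × 4 × 7 = 224
  Item 9: 5 × 10 × 10 = 500
Sorted descending: 500, 288, 243, 224, 120, 80, 63, 28.
The fifth-highest RPN is 120 (Item 2).

120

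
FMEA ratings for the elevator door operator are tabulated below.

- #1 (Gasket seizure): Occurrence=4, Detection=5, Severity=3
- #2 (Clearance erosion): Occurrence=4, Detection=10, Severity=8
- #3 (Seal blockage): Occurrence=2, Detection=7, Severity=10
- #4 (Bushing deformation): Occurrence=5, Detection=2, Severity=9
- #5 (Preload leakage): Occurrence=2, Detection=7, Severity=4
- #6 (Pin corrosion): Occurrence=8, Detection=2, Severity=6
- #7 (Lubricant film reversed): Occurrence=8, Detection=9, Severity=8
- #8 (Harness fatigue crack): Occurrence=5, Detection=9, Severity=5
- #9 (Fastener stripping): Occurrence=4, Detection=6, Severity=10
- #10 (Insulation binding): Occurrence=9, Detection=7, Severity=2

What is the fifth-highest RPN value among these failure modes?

140

RPN = Severity × Occurrence × Detection:
  #1: 3 × 4 × 5 = 60
  #2: 8 × 4 × 10 = 320
  #3: 10 × 2 × 7 = 140
  #4: 9 × 5 × 2 = 90
  #5: 4 × 2 × 7 = 56
  #6: 6 × 8 × 2 = 96
  #7: 8 × 8 × 9 = 576
  #8: 5 × 5 × 9 = 225
  #9: 10 × 4 × 6 = 240
  #10: 2 × 9 × 7 = 126
Sorted descending: 576, 320, 240, 225, 140, 126, 96, 90, 60, 56.
The fifth-highest RPN is 140 (#3).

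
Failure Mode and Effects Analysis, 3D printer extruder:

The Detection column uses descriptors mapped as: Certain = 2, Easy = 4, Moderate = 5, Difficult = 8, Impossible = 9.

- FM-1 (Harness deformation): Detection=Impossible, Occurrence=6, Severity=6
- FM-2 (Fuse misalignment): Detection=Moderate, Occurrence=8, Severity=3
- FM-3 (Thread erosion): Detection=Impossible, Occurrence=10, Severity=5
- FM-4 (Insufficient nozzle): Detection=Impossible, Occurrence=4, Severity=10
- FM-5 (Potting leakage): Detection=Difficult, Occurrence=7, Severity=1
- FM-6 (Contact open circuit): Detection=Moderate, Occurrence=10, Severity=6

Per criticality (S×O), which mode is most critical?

Criticality = Severity × Occurrence:
  FM-1: 6 × 6 = 36
  FM-2: 3 × 8 = 24
  FM-3: 5 × 10 = 50
  FM-4: 10 × 4 = 40
  FM-5: 1 × 7 = 7
  FM-6: 6 × 10 = 60
Highest criticality is 60 → FM-6.

FM-6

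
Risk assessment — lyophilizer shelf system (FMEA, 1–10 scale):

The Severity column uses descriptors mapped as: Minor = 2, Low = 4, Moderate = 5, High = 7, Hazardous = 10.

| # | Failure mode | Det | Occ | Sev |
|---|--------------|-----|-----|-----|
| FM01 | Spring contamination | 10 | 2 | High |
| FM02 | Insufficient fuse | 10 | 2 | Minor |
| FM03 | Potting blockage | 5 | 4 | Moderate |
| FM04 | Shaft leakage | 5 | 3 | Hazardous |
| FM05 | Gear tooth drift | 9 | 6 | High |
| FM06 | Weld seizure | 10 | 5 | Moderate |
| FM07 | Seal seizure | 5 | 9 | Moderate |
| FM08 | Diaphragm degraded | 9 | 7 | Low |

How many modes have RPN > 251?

2

RPN = Severity × Occurrence × Detection:
  FM01: 7 × 2 × 10 = 140
  FM02: 2 × 2 × 10 = 40
  FM03: 5 × 4 × 5 = 100
  FM04: 10 × 3 × 5 = 150
  FM05: 7 × 6 × 9 = 378
  FM06: 5 × 5 × 10 = 250
  FM07: 5 × 9 × 5 = 225
  FM08: 4 × 7 × 9 = 252
Modes with RPN > 251: FM05 (378), FM08 (252) → 2.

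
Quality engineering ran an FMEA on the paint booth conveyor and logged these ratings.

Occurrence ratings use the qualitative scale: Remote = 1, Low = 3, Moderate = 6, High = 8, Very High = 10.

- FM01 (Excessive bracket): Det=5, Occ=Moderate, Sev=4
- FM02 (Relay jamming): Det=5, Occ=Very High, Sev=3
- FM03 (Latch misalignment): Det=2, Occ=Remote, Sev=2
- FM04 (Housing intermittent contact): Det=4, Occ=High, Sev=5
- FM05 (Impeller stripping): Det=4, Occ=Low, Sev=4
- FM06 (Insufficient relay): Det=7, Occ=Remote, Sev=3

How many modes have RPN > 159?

RPN = Severity × Occurrence × Detection:
  FM01: 4 × 6 × 5 = 120
  FM02: 3 × 10 × 5 = 150
  FM03: 2 × 1 × 2 = 4
  FM04: 5 × 8 × 4 = 160
  FM05: 4 × 3 × 4 = 48
  FM06: 3 × 1 × 7 = 21
Modes with RPN > 159: FM04 (160) → 1.

1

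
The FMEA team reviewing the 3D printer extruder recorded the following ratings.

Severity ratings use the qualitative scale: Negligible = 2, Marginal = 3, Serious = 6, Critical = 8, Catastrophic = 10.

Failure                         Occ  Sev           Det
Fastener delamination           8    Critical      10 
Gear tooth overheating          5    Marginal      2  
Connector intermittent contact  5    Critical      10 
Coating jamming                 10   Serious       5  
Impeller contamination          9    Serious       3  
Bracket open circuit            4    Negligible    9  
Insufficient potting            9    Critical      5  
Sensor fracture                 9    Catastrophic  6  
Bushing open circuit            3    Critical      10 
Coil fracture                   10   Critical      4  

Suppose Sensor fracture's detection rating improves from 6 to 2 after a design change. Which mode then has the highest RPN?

Fastener delamination

RPN = Severity × Occurrence × Detection:
  Fastener delamination: 8 × 8 × 10 = 640
  Gear tooth overheating: 3 × 5 × 2 = 30
  Connector intermittent contact: 8 × 5 × 10 = 400
  Coating jamming: 6 × 10 × 5 = 300
  Impeller contamination: 6 × 9 × 3 = 162
  Bracket open circuit: 2 × 4 × 9 = 72
  Insufficient potting: 8 × 9 × 5 = 360
  Sensor fracture: 10 × 9 × 6 = 540
  Bushing open circuit: 8 × 3 × 10 = 240
  Coil fracture: 8 × 10 × 4 = 320
After action: Sensor fracture → 10 × 9 × 2 = 180.
Revised RPNs: Fastener delamination=640, Connector intermittent contact=400, Insufficient potting=360, Coil fracture=320, Coating jamming=300, Bushing open circuit=240, Sensor fracture=180, Impeller contamination=162, Bracket open circuit=72, Gear tooth overheating=30.
Highest is now Fastener delamination (640).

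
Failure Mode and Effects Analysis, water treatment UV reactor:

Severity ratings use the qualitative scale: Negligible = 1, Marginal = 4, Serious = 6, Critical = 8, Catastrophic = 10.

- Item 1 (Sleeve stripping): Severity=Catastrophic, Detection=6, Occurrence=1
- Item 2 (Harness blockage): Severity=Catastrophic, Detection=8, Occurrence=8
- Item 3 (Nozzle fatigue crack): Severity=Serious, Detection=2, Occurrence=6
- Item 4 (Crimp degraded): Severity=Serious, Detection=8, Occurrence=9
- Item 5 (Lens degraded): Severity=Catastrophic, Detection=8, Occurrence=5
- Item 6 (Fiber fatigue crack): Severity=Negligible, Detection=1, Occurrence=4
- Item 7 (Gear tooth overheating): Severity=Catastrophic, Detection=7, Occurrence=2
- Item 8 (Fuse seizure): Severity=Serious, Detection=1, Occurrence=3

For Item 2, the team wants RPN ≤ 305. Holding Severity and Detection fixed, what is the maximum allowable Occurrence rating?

3

Item 2: S=10, O=8, D=8 → current RPN = 640.
Fixed product = 80. Need 80 × O ≤ 305, so O ≤ 305/80 = 3.81.
Maximum integer Occurrence rating = 3 (gives RPN 240; O=4 would give 320 > 305).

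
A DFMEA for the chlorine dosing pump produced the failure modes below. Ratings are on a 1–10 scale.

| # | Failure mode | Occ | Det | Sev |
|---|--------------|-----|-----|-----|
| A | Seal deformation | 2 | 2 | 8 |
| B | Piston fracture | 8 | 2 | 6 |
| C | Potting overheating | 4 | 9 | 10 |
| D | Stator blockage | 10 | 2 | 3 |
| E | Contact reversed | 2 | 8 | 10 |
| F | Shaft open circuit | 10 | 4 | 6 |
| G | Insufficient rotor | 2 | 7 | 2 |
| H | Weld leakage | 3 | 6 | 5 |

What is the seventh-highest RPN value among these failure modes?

32

RPN = Severity × Occurrence × Detection:
  A: 8 × 2 × 2 = 32
  B: 6 × 8 × 2 = 96
  C: 10 × 4 × 9 = 360
  D: 3 × 10 × 2 = 60
  E: 10 × 2 × 8 = 160
  F: 6 × 10 × 4 = 240
  G: 2 × 2 × 7 = 28
  H: 5 × 3 × 6 = 90
Sorted descending: 360, 240, 160, 96, 90, 60, 32, 28.
The seventh-highest RPN is 32 (A).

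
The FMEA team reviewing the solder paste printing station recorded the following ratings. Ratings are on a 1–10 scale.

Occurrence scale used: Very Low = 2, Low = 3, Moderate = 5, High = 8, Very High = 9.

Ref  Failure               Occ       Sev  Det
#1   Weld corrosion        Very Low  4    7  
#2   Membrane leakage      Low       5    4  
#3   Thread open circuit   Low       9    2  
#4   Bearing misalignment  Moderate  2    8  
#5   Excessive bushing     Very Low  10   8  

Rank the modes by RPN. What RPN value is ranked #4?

56

RPN = Severity × Occurrence × Detection:
  #1: 4 × 2 × 7 = 56
  #2: 5 × 3 × 4 = 60
  #3: 9 × 3 × 2 = 54
  #4: 2 × 5 × 8 = 80
  #5: 10 × 2 × 8 = 160
Sorted descending: 160, 80, 60, 56, 54.
The fourth-highest RPN is 56 (#1).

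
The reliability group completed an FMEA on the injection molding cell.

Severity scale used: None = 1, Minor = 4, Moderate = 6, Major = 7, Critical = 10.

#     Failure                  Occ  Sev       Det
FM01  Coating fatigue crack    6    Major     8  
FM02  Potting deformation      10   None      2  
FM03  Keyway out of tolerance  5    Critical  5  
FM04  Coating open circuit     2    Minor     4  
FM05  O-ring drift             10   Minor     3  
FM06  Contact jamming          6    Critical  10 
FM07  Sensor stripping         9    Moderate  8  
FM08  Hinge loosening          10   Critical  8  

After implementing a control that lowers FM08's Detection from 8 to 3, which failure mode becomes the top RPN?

FM06

RPN = Severity × Occurrence × Detection:
  FM01: 7 × 6 × 8 = 336
  FM02: 1 × 10 × 2 = 20
  FM03: 10 × 5 × 5 = 250
  FM04: 4 × 2 × 4 = 32
  FM05: 4 × 10 × 3 = 120
  FM06: 10 × 6 × 10 = 600
  FM07: 6 × 9 × 8 = 432
  FM08: 10 × 10 × 8 = 800
After action: FM08 → 10 × 10 × 3 = 300.
Revised RPNs: FM06=600, FM07=432, FM01=336, FM08=300, FM03=250, FM05=120, FM04=32, FM02=20.
Highest is now FM06 (600).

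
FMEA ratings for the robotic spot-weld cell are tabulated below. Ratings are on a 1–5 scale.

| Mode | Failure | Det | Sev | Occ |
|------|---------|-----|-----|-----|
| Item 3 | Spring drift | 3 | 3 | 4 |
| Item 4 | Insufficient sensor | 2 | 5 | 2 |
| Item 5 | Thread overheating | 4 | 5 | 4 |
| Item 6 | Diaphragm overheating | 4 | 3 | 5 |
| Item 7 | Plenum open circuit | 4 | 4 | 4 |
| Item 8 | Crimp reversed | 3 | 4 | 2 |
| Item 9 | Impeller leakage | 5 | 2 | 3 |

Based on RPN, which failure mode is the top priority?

Item 5

RPN = Severity × Occurrence × Detection:
  Item 3: 3 × 4 × 3 = 36
  Item 4: 5 × 2 × 2 = 20
  Item 5: 5 × 4 × 4 = 80
  Item 6: 3 × 5 × 4 = 60
  Item 7: 4 × 4 × 4 = 64
  Item 8: 4 × 2 × 3 = 24
  Item 9: 2 × 3 × 5 = 30
Highest RPN is 80 → Item 5.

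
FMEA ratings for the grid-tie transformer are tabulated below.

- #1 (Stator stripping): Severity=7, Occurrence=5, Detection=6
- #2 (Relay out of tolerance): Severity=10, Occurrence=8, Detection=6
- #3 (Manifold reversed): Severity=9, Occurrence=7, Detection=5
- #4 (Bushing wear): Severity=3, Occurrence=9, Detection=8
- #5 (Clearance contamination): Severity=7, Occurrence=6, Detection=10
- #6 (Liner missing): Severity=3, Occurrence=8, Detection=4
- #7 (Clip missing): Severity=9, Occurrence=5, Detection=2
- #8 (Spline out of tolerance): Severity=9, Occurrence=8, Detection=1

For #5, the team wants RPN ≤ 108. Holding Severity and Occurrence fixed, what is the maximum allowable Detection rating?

2

#5: S=7, O=6, D=10 → current RPN = 420.
Fixed product = 42. Need 42 × D ≤ 108, so D ≤ 108/42 = 2.57.
Maximum integer Detection rating = 2 (gives RPN 84; D=3 would give 126 > 108).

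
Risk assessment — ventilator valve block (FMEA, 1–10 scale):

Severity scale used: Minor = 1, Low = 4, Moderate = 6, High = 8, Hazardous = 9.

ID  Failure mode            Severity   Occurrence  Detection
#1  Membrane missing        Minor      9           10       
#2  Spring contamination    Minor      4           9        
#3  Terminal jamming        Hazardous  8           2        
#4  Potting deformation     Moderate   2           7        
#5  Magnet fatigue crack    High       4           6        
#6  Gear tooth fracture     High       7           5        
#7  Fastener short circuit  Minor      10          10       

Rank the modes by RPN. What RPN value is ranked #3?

144

RPN = Severity × Occurrence × Detection:
  #1: 1 × 9 × 10 = 90
  #2: 1 × 4 × 9 = 36
  #3: 9 × 8 × 2 = 144
  #4: 6 × 2 × 7 = 84
  #5: 8 × 4 × 6 = 192
  #6: 8 × 7 × 5 = 280
  #7: 1 × 10 × 10 = 100
Sorted descending: 280, 192, 144, 100, 90, 84, 36.
The third-highest RPN is 144 (#3).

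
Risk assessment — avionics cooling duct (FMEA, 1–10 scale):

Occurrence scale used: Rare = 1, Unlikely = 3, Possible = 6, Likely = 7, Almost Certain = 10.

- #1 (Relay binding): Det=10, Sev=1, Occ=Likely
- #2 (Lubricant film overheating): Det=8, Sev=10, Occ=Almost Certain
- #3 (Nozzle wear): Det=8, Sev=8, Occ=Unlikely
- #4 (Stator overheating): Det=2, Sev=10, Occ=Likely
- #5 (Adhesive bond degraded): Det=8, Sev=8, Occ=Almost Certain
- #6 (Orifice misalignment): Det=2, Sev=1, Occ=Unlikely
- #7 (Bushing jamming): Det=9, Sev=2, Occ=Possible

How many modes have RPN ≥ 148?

3

RPN = Severity × Occurrence × Detection:
  #1: 1 × 7 × 10 = 70
  #2: 10 × 10 × 8 = 800
  #3: 8 × 3 × 8 = 192
  #4: 10 × 7 × 2 = 140
  #5: 8 × 10 × 8 = 640
  #6: 1 × 3 × 2 = 6
  #7: 2 × 6 × 9 = 108
Modes with RPN ≥ 148: #2 (800), #3 (192), #5 (640) → 3.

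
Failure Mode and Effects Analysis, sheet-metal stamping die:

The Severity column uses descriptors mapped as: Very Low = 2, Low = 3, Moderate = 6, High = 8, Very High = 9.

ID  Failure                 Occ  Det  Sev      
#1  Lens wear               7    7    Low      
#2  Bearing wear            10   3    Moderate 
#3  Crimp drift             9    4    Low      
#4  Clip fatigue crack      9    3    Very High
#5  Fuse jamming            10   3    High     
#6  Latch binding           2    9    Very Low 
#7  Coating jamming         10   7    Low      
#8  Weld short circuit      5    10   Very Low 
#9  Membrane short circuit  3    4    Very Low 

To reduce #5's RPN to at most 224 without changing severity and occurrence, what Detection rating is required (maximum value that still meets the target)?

#5: S=8, O=10, D=3 → current RPN = 240.
Fixed product = 80. Need 80 × D ≤ 224, so D ≤ 224/80 = 2.80.
Maximum integer Detection rating = 2 (gives RPN 160; D=3 would give 240 > 224).

2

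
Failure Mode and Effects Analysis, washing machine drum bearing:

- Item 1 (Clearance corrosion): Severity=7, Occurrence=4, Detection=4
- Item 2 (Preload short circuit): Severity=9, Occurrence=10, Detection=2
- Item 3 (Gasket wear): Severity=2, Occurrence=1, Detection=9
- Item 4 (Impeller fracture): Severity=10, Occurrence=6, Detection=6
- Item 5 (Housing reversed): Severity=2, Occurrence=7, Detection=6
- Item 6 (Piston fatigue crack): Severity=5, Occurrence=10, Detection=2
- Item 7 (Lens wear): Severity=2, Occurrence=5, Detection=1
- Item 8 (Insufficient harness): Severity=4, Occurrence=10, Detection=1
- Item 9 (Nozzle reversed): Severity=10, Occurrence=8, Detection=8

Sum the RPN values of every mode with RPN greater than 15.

1534

RPN = Severity × Occurrence × Detection:
  Item 1: 7 × 4 × 4 = 112
  Item 2: 9 × 10 × 2 = 180
  Item 3: 2 × 1 × 9 = 18
  Item 4: 10 × 6 × 6 = 360
  Item 5: 2 × 7 × 6 = 84
  Item 6: 5 × 10 × 2 = 100
  Item 7: 2 × 5 × 1 = 10
  Item 8: 4 × 10 × 1 = 40
  Item 9: 10 × 8 × 8 = 640
RPN > 15: Item 1 (112), Item 2 (180), Item 3 (18), Item 4 (360), Item 5 (84), Item 6 (100), Item 8 (40), Item 9 (640).
Sum: 112 + 180 + 18 + 360 + 84 + 100 + 40 + 640 = 1534.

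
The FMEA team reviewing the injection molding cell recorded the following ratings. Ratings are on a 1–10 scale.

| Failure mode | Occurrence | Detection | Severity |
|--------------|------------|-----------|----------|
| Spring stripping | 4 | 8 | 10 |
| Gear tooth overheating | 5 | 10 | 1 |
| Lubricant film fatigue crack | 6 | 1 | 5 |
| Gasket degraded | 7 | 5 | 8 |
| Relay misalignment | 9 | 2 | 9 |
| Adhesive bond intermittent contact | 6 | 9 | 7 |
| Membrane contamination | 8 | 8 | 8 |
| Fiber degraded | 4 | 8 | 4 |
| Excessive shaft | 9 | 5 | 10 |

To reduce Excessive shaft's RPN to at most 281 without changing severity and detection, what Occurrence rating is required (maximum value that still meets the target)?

5

Excessive shaft: S=10, O=9, D=5 → current RPN = 450.
Fixed product = 50. Need 50 × O ≤ 281, so O ≤ 281/50 = 5.62.
Maximum integer Occurrence rating = 5 (gives RPN 250; O=6 would give 300 > 281).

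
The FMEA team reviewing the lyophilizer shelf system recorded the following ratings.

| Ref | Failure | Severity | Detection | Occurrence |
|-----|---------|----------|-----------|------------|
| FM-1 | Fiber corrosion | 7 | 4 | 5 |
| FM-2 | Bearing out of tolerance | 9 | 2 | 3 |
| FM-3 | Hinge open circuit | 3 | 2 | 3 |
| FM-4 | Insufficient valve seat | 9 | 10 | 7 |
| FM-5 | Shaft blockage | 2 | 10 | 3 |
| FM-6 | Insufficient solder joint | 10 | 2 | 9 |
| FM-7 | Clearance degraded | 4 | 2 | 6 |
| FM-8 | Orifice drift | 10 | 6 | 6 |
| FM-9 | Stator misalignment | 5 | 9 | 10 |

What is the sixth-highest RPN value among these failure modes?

60

RPN = Severity × Occurrence × Detection:
  FM-1: 7 × 5 × 4 = 140
  FM-2: 9 × 3 × 2 = 54
  FM-3: 3 × 3 × 2 = 18
  FM-4: 9 × 7 × 10 = 630
  FM-5: 2 × 3 × 10 = 60
  FM-6: 10 × 9 × 2 = 180
  FM-7: 4 × 6 × 2 = 48
  FM-8: 10 × 6 × 6 = 360
  FM-9: 5 × 10 × 9 = 450
Sorted descending: 630, 450, 360, 180, 140, 60, 54, 48, 18.
The sixth-highest RPN is 60 (FM-5).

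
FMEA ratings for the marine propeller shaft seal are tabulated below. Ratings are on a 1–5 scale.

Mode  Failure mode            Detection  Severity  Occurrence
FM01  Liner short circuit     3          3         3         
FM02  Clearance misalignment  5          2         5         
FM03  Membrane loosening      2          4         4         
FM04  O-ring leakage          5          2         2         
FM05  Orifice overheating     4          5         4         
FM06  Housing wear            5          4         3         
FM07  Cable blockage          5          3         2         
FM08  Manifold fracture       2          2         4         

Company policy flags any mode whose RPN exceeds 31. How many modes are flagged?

RPN = Severity × Occurrence × Detection:
  FM01: 3 × 3 × 3 = 27
  FM02: 2 × 5 × 5 = 50
  FM03: 4 × 4 × 2 = 32
  FM04: 2 × 2 × 5 = 20
  FM05: 5 × 4 × 4 = 80
  FM06: 4 × 3 × 5 = 60
  FM07: 3 × 2 × 5 = 30
  FM08: 2 × 4 × 2 = 16
Modes with RPN > 31: FM02 (50), FM03 (32), FM05 (80), FM06 (60) → 4.

4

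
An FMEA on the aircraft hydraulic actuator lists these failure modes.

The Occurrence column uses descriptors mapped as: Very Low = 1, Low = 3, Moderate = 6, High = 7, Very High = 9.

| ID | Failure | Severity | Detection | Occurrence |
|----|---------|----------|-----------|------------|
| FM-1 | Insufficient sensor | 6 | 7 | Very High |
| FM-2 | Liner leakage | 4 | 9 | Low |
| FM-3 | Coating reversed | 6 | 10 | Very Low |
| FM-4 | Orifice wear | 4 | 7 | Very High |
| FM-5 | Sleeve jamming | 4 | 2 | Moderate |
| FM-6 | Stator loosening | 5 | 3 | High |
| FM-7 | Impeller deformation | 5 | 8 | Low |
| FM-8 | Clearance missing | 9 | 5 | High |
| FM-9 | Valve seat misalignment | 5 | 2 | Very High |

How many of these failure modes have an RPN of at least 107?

5

RPN = Severity × Occurrence × Detection:
  FM-1: 6 × 9 × 7 = 378
  FM-2: 4 × 3 × 9 = 108
  FM-3: 6 × 1 × 10 = 60
  FM-4: 4 × 9 × 7 = 252
  FM-5: 4 × 6 × 2 = 48
  FM-6: 5 × 7 × 3 = 105
  FM-7: 5 × 3 × 8 = 120
  FM-8: 9 × 7 × 5 = 315
  FM-9: 5 × 9 × 2 = 90
Modes with RPN ≥ 107: FM-1 (378), FM-2 (108), FM-4 (252), FM-7 (120), FM-8 (315) → 5.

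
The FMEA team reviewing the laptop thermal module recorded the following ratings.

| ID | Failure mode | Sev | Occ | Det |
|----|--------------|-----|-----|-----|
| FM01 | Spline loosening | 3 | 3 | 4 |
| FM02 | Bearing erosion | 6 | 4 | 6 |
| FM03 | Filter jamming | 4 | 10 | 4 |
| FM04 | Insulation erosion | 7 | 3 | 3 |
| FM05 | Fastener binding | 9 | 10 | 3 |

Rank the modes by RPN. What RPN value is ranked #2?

RPN = Severity × Occurrence × Detection:
  FM01: 3 × 3 × 4 = 36
  FM02: 6 × 4 × 6 = 144
  FM03: 4 × 10 × 4 = 160
  FM04: 7 × 3 × 3 = 63
  FM05: 9 × 10 × 3 = 270
Sorted descending: 270, 160, 144, 63, 36.
The second-highest RPN is 160 (FM03).

160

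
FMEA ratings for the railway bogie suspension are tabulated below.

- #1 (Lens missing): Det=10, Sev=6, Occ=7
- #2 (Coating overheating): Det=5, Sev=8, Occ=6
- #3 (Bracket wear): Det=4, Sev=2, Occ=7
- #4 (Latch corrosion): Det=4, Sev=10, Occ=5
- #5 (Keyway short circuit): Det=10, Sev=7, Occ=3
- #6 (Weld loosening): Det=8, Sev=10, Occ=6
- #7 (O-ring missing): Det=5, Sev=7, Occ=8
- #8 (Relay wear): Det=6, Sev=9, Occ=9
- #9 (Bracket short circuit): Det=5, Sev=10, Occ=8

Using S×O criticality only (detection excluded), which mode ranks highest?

Criticality = Severity × Occurrence:
  #1: 6 × 7 = 42
  #2: 8 × 6 = 48
  #3: 2 × 7 = 14
  #4: 10 × 5 = 50
  #5: 7 × 3 = 21
  #6: 10 × 6 = 60
  #7: 7 × 8 = 56
  #8: 9 × 9 = 81
  #9: 10 × 8 = 80
Highest criticality is 81 → #8.

#8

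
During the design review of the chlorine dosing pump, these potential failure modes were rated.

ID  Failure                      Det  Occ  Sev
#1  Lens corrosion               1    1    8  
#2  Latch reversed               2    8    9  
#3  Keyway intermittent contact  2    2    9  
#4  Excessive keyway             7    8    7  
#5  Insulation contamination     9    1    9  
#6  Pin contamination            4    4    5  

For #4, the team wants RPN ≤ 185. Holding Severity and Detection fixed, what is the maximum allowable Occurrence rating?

3

#4: S=7, O=8, D=7 → current RPN = 392.
Fixed product = 49. Need 49 × O ≤ 185, so O ≤ 185/49 = 3.78.
Maximum integer Occurrence rating = 3 (gives RPN 147; O=4 would give 196 > 185).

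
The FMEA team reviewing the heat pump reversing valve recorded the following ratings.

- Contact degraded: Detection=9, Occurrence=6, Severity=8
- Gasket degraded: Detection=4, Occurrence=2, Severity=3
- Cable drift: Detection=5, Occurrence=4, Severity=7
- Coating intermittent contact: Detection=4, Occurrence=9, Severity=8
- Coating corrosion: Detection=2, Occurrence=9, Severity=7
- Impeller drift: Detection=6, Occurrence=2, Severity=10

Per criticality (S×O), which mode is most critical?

Coating intermittent contact

Criticality = Severity × Occurrence:
  Contact degraded: 8 × 6 = 48
  Gasket degraded: 3 × 2 = 6
  Cable drift: 7 × 4 = 28
  Coating intermittent contact: 8 × 9 = 72
  Coating corrosion: 7 × 9 = 63
  Impeller drift: 10 × 2 = 20
Highest criticality is 72 → Coating intermittent contact.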